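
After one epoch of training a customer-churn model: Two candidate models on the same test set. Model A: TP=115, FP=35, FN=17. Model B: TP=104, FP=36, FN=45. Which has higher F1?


Model A: P=115/150=0.7667, R=115/132=0.8712, F1=2PR/(P+R)=2TP/(2TP+FP+FN)=230/282=0.8156
Model B: P=104/140=0.7429, R=104/149=0.698, F1=2PR/(P+R)=2TP/(2TP+FP+FN)=208/289=0.7197
0.8156 > 0.7197 → Model A

Model A


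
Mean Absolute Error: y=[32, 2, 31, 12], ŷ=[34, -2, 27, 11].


Absolute errors: |32-34|=2, |2+ 2|=4, |31-27|=4, |12-11|=1
Sum = 11
MAE = 11/4 = 11/4

11/4


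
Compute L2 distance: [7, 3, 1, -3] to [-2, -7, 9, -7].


d = √((7+ 2)² + (3+ 7)² + (1-9)² + (-3+ 7)²)
  = √(81 + 100 + 64 + 16)
  = √261 = 16.1555

16.1555


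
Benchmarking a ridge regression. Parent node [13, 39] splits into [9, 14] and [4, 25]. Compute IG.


Parent = [13, 39], H_parent = 0.8113
H_left = 0.9656 (n=23), H_right = 0.5788 (n=29)
H_children = (23/52)·0.9656 + (29/52)·0.5788 = 0.7499
IG = 0.8113 - 0.7499 = 0.0614

0.0614


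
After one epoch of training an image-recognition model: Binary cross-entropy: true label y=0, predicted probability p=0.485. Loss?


BCE = -[y·ln(p) + (1-y)·ln(1-p)]
= -0 - 1·ln(1-0.485)
= -ln(0.515) = 0.6636

0.6636


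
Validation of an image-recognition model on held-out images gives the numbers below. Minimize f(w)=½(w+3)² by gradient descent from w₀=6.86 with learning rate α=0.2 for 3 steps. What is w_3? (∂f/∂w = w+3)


step 1: grad = 6.86+3 = 9.86; w = 6.86 - 0.2·(9.86) = 4.888
step 2: grad = 4.888+3 = 7.888; w = 4.888 - 0.2·(7.888) = 3.3104
step 3: grad = 3.3104+3 = 6.3104; w = 3.3104 - 0.2·(6.3104) = 2.04832

2.04832


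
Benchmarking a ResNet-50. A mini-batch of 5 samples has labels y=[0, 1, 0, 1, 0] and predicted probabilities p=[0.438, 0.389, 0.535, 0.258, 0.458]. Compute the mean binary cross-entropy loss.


L[0] = -ln(1-0.438) = -ln(0.562) = 0.5763
L[1] = -ln(0.389) = 0.9442
L[2] = -ln(1-0.535) = -ln(0.465) = 0.7657
L[3] = -ln(0.258) = 1.3548
L[4] = -ln(1-0.458) = -ln(0.542) = 0.6125
mean = (0.5763 + 0.9442 + 0.7657 + 1.3548 + 0.6125)/5 = 0.8507

0.8507


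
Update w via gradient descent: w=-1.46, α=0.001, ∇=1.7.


w_new = w - α·∇
= -1.46 - 0.001·1.7
= -1.46 - 0.0017
= -1.4617

-1.4617


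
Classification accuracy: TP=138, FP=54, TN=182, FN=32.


Accuracy = (TP+TN)/(TP+TN+FP+FN)
= (138+182)/(406)
= 320/406 = 78.82%

78.82%


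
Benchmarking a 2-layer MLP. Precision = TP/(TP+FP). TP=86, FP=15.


Precision = TP/(TP+FP)
= 86/(86+15)
= 86/101 = 85.15%

85.15%


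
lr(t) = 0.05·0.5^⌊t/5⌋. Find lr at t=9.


n_drops = ⌊9/5⌋ = 1
lr = 0.05·0.5^1 = 0.05·0.5 = 0.025

0.025


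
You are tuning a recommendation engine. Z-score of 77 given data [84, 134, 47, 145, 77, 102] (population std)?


μ = 98.1667, σ = 33.563
z = (77 - 98.1667)/33.563 = -0.6307

-0.6307


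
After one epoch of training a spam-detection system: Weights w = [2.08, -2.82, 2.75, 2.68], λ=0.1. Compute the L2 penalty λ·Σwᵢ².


‖w‖₂² = (2.08)² + (-2.82)² + (2.75)² + (2.68)²
     = 4.3264 + 7.9524 + 7.5625 + 7.1824
     = 27.0237
λ·‖w‖₂² = 0.1·27.0237 = 2.70237

2.70237


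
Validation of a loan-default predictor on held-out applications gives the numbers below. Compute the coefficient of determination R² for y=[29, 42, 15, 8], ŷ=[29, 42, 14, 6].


ȳ = 23.5
SS_res = Σ(y-ŷ)² = 5
SS_tot = Σ(y-ȳ)² = 685
R² = 1 - SS_res/SS_tot = 1 - 0.0073 = 0.9927

0.9927


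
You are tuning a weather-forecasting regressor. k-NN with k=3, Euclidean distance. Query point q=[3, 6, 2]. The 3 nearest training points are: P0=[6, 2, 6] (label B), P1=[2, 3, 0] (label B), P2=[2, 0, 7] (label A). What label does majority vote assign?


d(q,P0) = 6.4031  (label B)
d(q,P1) = 3.7417  (label B)
d(q,P2) = 7.874  (label A)
Votes: A=1, B=2
Majority → B

B


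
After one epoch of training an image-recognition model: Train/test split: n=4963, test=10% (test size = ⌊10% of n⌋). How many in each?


Test = ⌊4963·10/100⌋ = 496
Train = 4963 - 496 = 4467

Train: 4467, Test: 496


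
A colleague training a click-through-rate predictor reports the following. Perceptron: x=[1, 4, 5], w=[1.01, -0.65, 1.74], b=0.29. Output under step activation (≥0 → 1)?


z = (1)·(1.01) + (4)·(-0.65) + (5)·(1.74) + 0.29
  = 7.4
step(z) = 1 (z≥0)

1


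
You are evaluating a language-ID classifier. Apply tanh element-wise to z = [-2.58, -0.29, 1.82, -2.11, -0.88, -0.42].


tanh(-2.58) = -0.9886
tanh(-0.29) = -0.2821
tanh(1.82) = 0.9488
tanh(-2.11) = -0.971
tanh(-0.88) = -0.7064
tanh(-0.42) = -0.3969
result = [-0.9886, -0.2821, 0.9488, -0.971, -0.7064, -0.3969]

[-0.9886, -0.2821, 0.9488, -0.971, -0.7064, -0.3969]


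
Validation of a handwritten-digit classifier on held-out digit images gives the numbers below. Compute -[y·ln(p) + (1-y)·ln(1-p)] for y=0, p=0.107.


BCE = -[y·ln(p) + (1-y)·ln(1-p)]
= -0 - 1·ln(1-0.107)
= -ln(0.893) = 0.1132

0.1132


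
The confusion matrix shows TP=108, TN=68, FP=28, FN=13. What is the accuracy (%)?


Accuracy = (TP+TN)/(TP+TN+FP+FN)
= (108+68)/(217)
= 176/217 = 81.11%

81.11%


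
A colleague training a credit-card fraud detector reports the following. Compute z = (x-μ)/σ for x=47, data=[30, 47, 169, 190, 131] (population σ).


μ = 113.4, σ = 64.2389
z = (47 - 113.4)/64.2389 = -1.0336

-1.0336


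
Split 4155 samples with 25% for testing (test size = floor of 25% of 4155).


Test = ⌊4155·25/100⌋ = 1038
Train = 4155 - 1038 = 3117

Train: 3117, Test: 1038


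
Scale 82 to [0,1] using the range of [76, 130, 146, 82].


min=76, max=146
(82-76)/(146-76) = 6/70 = 0.0857

0.0857


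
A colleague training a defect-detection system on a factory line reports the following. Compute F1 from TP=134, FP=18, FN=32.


Precision = 134/152 = 0.8816
Recall = 134/166 = 0.8072
F1 = 2·P·R/(P+R) = 2·TP/(2·TP+FP+FN) = 268/(268+18+32) = 268/318 = 0.8428

0.8428


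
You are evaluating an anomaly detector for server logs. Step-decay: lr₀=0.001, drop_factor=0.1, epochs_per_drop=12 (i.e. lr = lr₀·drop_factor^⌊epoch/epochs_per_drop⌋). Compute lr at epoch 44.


n_drops = ⌊44/12⌋ = 3
lr = 0.001·0.1^3 = 0.001·0.001 = 0.000001

0.000001


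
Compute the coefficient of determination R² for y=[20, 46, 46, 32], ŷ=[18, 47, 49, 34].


ȳ = 36
SS_res = Σ(y-ŷ)² = 18
SS_tot = Σ(y-ȳ)² = 472
R² = 1 - SS_res/SS_tot = 1 - 0.0381 = 0.9619

0.9619


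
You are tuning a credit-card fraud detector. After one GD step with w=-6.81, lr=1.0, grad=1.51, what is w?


w_new = w - α·∇
= -6.81 - 1.0·1.51
= -6.81 - 1.51
= -8.32

-8.32


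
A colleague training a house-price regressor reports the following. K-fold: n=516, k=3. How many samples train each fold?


Fold size = 516/3 = 172
Training per fold = 516 - 172 = 344

344


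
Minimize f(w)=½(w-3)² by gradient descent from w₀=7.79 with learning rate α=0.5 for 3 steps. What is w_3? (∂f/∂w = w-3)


step 1: grad = 7.79-3 = 4.79; w = 7.79 - 0.5·(4.79) = 5.395
step 2: grad = 5.395-3 = 2.395; w = 5.395 - 0.5·(2.395) = 4.1975
step 3: grad = 4.1975-3 = 1.1975; w = 4.1975 - 0.5·(1.1975) = 3.59875

3.59875


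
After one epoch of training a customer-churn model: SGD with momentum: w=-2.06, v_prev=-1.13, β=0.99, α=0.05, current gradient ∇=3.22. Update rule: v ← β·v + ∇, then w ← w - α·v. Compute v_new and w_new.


v_new = 0.99·-1.13 + 3.22 = -1.1187 + 3.22 = 2.1013
w_new = -2.06 - 0.05·2.1013 = -2.06 - 0.105065 = -2.165065

v_new=2.1013, w_new=-2.165065


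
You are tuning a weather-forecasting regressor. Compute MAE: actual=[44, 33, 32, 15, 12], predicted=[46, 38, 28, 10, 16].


Absolute errors: |44-46|=2, |33-38|=5, |32-28|=4, |15-10|=5, |12-16|=4
Sum = 20
MAE = 20/5 = 4

4


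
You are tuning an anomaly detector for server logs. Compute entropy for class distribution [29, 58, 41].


Probabilities: [29/128, 58/128, 41/128] ≈ [0.2266, 0.4531, 0.3203]
H = -((29/128)·log₂(29/128) + (58/128)·log₂(58/128) + (41/128)·log₂(41/128))
  = 1.5289 bits

1.5289 bits


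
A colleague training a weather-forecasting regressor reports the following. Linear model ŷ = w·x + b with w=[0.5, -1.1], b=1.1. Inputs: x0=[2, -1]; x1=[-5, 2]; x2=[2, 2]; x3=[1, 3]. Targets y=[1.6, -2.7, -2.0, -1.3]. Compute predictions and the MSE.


ŷ0 = (0.5)·(2) + (-1.1)·(-1) + 1.1 = 3.2
ŷ1 = (0.5)·(-5) + (-1.1)·(2) + 1.1 = -3.6
ŷ2 = (0.5)·(2) + (-1.1)·(2) + 1.1 = -0.1
ŷ3 = (0.5)·(1) + (-1.1)·(3) + 1.1 = -1.7
errors² = [2.56, 0.81, 3.61, 0.16]
MSE = 7.1400/4 = 1.785

1.785


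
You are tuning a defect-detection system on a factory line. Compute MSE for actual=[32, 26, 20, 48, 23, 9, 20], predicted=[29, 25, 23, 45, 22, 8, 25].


Squared errors: (32-29)²=9, (26-25)²=1, (20-23)²=9, (48-45)²=9, (23-22)²=1, (9-8)²=1, (20-25)²=25
Sum = 55
MSE = 55/7 = 55/7

55/7


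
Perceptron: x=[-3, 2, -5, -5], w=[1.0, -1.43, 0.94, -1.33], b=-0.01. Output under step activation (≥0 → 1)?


z = (-3)·(1.0) + (2)·(-1.43) + (-5)·(0.94) + (-5)·(-1.33) - 0.01
  = -3.92
step(z) = 0 (z<0)

0


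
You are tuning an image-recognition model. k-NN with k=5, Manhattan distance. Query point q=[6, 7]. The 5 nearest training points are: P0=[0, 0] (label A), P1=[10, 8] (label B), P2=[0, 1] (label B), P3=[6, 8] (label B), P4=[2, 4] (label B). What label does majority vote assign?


d(q,P0) = 13  (label A)
d(q,P1) = 5  (label B)
d(q,P2) = 12  (label B)
d(q,P3) = 1  (label B)
d(q,P4) = 7  (label B)
Votes: A=1, B=4
Majority → B

B


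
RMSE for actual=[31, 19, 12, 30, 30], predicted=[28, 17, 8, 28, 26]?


MSE = 49/5 = 9.8
RMSE = √(49/5) = 3.1305

3.1305


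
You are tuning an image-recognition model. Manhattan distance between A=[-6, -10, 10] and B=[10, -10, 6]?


d = |-6-10| + |-10+ 10| + |10-6|
  = 16 + 0 + 4
  = 20

20


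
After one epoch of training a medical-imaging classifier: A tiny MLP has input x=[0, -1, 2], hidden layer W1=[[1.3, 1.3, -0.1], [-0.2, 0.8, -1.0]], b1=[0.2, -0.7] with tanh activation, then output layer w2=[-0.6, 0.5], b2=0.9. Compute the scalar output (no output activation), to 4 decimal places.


z1[0] = (1.3)·(0) + (1.3)·(-1) + (-0.1)·(2) + 0.2 = -1.3
z1[1] = (-0.2)·(0) + (0.8)·(-1) + (-1.0)·(2) - 0.7 = -3.5
h = tanh(z1) = [-0.8617, -0.9982]
output = (-0.6)·(-0.8617) + (0.5)·(-0.9982) + 0.9 = 0.9179

0.9179


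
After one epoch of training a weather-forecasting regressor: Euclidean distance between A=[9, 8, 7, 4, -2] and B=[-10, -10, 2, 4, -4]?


d = √((9+ 10)² + (8+ 10)² + (7-2)² + (4-4)² + (-2+ 4)²)
  = √(361 + 324 + 25 + 0 + 4)
  = √714 = 26.7208

26.7208


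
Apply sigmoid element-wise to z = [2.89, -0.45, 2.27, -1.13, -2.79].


σ(2.89) = 1/(1+e^-2.89) = 0.9473
σ(-0.45) = 1/(1+e^0.45) = 0.3894
σ(2.27) = 1/(1+e^-2.27) = 0.9064
σ(-1.13) = 1/(1+e^1.13) = 0.2442
σ(-2.79) = 1/(1+e^2.79) = 0.0579
result = [0.9473, 0.3894, 0.9064, 0.2442, 0.0579]

[0.9473, 0.3894, 0.9064, 0.2442, 0.0579]


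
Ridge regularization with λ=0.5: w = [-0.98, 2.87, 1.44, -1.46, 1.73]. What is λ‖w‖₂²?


‖w‖₂² = (-0.98)² + (2.87)² + (1.44)² + (-1.46)² + (1.73)²
     = 0.9604 + 8.2369 + 2.0736 + 2.1316 + 2.9929
     = 16.3954
λ·‖w‖₂² = 0.5·16.3954 = 8.1977

8.1977


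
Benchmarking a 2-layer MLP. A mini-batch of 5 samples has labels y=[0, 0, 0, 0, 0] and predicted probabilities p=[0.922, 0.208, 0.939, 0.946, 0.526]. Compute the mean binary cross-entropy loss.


L[0] = -ln(1-0.922) = -ln(0.078) = 2.551
L[1] = -ln(1-0.208) = -ln(0.792) = 0.2332
L[2] = -ln(1-0.939) = -ln(0.061) = 2.7969
L[3] = -ln(1-0.946) = -ln(0.054) = 2.9188
L[4] = -ln(1-0.526) = -ln(0.474) = 0.7465
mean = (2.551 + 0.2332 + 2.7969 + 2.9188 + 0.7465)/5 = 1.8493

1.8493


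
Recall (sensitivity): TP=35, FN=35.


Recall = TP/(TP+FN)
= 35/(35+35)
= 35/70 = 50.0%

50.0%


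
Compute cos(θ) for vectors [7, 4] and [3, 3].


A·B = 7·3 + 4·3 = 33
‖A‖ = √65 = 8.0623, ‖B‖ = √18 = 4.2426
cos = 33/(√65·√18) = 33/√1170 = 0.9648

0.9648


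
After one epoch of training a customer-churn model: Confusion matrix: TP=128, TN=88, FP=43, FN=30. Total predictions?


Total = TP + TN + FP + FN
= 128 + 88 + 43 + 30
= 289
(Predicted positive: 171, predicted negative: 118)

289


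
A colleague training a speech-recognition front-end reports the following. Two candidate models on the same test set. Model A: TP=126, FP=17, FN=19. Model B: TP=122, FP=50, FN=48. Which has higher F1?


Model A: P=126/143=0.8811, R=126/145=0.869, F1=2PR/(P+R)=2TP/(2TP+FP+FN)=252/288=0.875
Model B: P=122/172=0.7093, R=122/170=0.7176, F1=2PR/(P+R)=2TP/(2TP+FP+FN)=244/342=0.7135
0.875 > 0.7135 → Model A

Model A


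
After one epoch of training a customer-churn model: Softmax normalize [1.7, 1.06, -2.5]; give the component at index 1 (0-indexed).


Exponentials: e^1.7=5.4739, e^1.06=2.8864, e^-2.5=0.0821
Sum = 8.4424
Softmax = [0.6484, 0.3419, 0.0097]
p[1] = 2.8864/8.4424 = 0.3419

0.3419


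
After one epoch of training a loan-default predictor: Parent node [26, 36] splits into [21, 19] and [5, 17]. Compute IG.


Parent = [26, 36], H_parent = 0.9812
H_left = 0.9982 (n=40), H_right = 0.7732 (n=22)
H_children = (40/62)·0.9982 + (22/62)·0.7732 = 0.9184
IG = 0.9812 - 0.9184 = 0.0628

0.0628


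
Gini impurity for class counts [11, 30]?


Probabilities: [11/41, 30/41] ≈ [0.2683, 0.7317]
Σpᵢ² = (121 + 900)/41² = 1021/1681
Gini = 1 - Σpᵢ² = 1 - 1021/1681 = 0.3926

0.3926


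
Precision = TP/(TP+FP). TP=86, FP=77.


Precision = TP/(TP+FP)
= 86/(86+77)
= 86/163 = 52.76%

52.76%


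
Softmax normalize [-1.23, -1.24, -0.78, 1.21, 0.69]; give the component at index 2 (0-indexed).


Exponentials: e^-1.23=0.2923, e^-1.24=0.2894, e^-0.78=0.4584, e^1.21=3.3535, e^0.69=1.9937
Sum = 6.3873
Softmax = [0.0458, 0.0453, 0.0718, 0.525, 0.3121]
p[2] = 0.4584/6.3873 = 0.0718

0.0718


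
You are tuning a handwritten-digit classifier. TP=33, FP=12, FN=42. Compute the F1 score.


Precision = 33/45 = 0.7333
Recall = 33/75 = 0.44
F1 = 2·P·R/(P+R) = 2·TP/(2·TP+FP+FN) = 66/(66+12+42) = 66/120 = 0.55

0.55


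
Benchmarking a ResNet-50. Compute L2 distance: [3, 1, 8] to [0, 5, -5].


d = √((3-0)² + (1-5)² + (8+ 5)²)
  = √(9 + 16 + 169)
  = √194 = 13.9284

13.9284


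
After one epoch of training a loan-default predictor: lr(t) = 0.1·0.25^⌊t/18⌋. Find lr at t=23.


n_drops = ⌊23/18⌋ = 1
lr = 0.1·0.25^1 = 0.1·0.25 = 0.025

0.025


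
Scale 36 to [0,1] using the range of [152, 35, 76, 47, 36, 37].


min=35, max=152
(36-35)/(152-35) = 1/117 = 0.0085

0.0085


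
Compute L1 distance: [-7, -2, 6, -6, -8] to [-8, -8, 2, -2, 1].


d = |-7+ 8| + |-2+ 8| + |6-2| + |-6+ 2| + |-8-1|
  = 1 + 6 + 4 + 4 + 9
  = 24

24


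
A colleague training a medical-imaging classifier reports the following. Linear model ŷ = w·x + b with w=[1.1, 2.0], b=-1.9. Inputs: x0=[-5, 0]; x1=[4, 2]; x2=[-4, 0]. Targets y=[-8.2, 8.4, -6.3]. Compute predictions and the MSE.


ŷ0 = (1.1)·(-5) + (2.0)·(0) - 1.9 = -7.4
ŷ1 = (1.1)·(4) + (2.0)·(2) - 1.9 = 6.5
ŷ2 = (1.1)·(-4) + (2.0)·(0) - 1.9 = -6.3
errors² = [0.64, 3.61, 0.0]
MSE = 4.2500/3 = 1.4167

1.4167


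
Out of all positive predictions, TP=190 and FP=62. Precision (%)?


Precision = TP/(TP+FP)
= 190/(190+62)
= 190/252 = 75.4%

75.4%


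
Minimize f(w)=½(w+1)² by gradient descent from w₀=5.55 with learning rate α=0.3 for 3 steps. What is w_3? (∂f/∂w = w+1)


step 1: grad = 5.55+1 = 6.55; w = 5.55 - 0.3·(6.55) = 3.585
step 2: grad = 3.585+1 = 4.585; w = 3.585 - 0.3·(4.585) = 2.2095
step 3: grad = 2.2095+1 = 3.2095; w = 2.2095 - 0.3·(3.2095) = 1.24665

1.24665


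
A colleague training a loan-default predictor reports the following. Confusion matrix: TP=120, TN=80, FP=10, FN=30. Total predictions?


Total = TP + TN + FP + FN
= 120 + 80 + 10 + 30
= 240
(Predicted positive: 130, predicted negative: 110)

240


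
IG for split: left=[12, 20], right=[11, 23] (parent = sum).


Parent = [23, 43], H_parent = 0.9327
H_left = 0.9544 (n=32), H_right = 0.9082 (n=34)
H_children = (32/66)·0.9544 + (34/66)·0.9082 = 0.9306
IG = 0.9327 - 0.9306 = 0.0021

0.0021


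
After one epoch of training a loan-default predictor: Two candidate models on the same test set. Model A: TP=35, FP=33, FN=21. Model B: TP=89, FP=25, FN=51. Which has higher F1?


Model A: P=35/68=0.5147, R=35/56=0.625, F1=2PR/(P+R)=2TP/(2TP+FP+FN)=70/124=0.5645
Model B: P=89/114=0.7807, R=89/140=0.6357, F1=2PR/(P+R)=2TP/(2TP+FP+FN)=178/254=0.7008
0.5645 < 0.7008 → Model B

Model B


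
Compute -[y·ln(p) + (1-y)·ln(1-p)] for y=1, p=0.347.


BCE = -[y·ln(p) + (1-y)·ln(1-p)]
= -1·ln(0.347) - 0
= -ln(0.347) = 1.0584

1.0584


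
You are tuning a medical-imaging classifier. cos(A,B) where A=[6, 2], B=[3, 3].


A·B = 6·3 + 2·3 = 24
‖A‖ = √40 = 6.3246, ‖B‖ = √18 = 4.2426
cos = 24/(√40·√18) = 24/√720 = 0.8944

0.8944


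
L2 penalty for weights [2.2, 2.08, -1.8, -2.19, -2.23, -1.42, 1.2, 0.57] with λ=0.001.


‖w‖₂² = (2.2)² + (2.08)² + (-1.8)² + (-2.19)² + (-2.23)² + (-1.42)² + (1.2)² + (0.57)²
     = 4.84 + 4.3264 + 3.24 + 4.7961 + 4.9729 + 2.0164 + 1.44 + 0.3249
     = 25.9567
λ·‖w‖₂² = 0.001·25.9567 = 0.025957

0.025957


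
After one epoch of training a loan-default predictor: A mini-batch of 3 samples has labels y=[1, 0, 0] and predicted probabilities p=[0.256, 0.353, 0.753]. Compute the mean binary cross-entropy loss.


L[0] = -ln(0.256) = 1.3626
L[1] = -ln(1-0.353) = -ln(0.647) = 0.4354
L[2] = -ln(1-0.753) = -ln(0.247) = 1.3984
mean = (1.3626 + 0.4354 + 1.3984)/3 = 1.0655

1.0655


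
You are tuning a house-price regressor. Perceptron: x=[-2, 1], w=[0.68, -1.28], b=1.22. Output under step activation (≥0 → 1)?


z = (-2)·(0.68) + (1)·(-1.28) + 1.22
  = -1.42
step(z) = 0 (z<0)

0


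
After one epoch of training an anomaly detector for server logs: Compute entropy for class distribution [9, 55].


Probabilities: [9/64, 55/64] ≈ [0.1406, 0.8594]
H = -((9/64)·log₂(9/64) + (55/64)·log₂(55/64))
  = 0.5859 bits

0.5859 bits


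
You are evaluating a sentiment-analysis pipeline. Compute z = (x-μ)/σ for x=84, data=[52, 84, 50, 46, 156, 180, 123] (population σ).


μ = 98.7143, σ = 50.7507
z = (84 - 98.7143)/50.7507 = -0.2899

-0.2899


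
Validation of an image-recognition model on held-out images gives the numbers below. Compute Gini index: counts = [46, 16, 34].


Probabilities: [46/96, 16/96, 34/96] ≈ [0.4792, 0.1667, 0.3542]
Σpᵢ² = (2116 + 256 + 1156)/96² = 3528/9216
Gini = 1 - Σpᵢ² = 1 - 3528/9216 = 0.6172

0.6172


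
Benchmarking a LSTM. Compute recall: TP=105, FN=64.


Recall = TP/(TP+FN)
= 105/(105+64)
= 105/169 = 62.13%

62.13%


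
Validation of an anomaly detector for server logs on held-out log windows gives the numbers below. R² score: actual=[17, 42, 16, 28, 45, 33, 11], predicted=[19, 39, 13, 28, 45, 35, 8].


ȳ = 27.4286
SS_res = Σ(y-ŷ)² = 35
SS_tot = Σ(y-ȳ)² = 1061.71
R² = 1 - SS_res/SS_tot = 1 - 0.033 = 0.967

0.967


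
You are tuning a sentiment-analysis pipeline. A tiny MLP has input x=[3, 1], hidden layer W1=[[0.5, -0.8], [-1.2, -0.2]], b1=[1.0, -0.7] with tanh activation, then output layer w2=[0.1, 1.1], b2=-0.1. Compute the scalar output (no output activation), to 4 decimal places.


z1[0] = (0.5)·(3) + (-0.8)·(1) + 1.0 = 1.7
z1[1] = (-1.2)·(3) + (-0.2)·(1) - 0.7 = -4.5
h = tanh(z1) = [0.9354, -0.9998]
output = (0.1)·(0.9354) + (1.1)·(-0.9998) - 0.1 = -1.1062

-1.1062


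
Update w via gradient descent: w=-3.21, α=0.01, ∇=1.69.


w_new = w - α·∇
= -3.21 - 0.01·1.69
= -3.21 - 0.0169
= -3.2269

-3.2269


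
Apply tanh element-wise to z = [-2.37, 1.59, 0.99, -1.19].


tanh(-2.37) = -0.9827
tanh(1.59) = 0.9201
tanh(0.99) = 0.7574
tanh(-1.19) = -0.8306
result = [-0.9827, 0.9201, 0.7574, -0.8306]

[-0.9827, 0.9201, 0.7574, -0.8306]


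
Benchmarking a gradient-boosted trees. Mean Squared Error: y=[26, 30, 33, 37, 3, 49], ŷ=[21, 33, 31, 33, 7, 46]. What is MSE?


Squared errors: (26-21)²=25, (30-33)²=9, (33-31)²=4, (37-33)²=16, (3-7)²=16, (49-46)²=9
Sum = 79
MSE = 79/6 = 79/6

79/6


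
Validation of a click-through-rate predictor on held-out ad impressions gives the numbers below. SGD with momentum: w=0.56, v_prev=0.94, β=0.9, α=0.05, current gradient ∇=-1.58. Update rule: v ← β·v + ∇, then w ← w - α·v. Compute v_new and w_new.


v_new = 0.9·0.94 - 1.58 = 0.846 - 1.58 = -0.734
w_new = 0.56 - 0.05·-0.734 = 0.56 + 0.0367 = 0.5967

v_new=-0.734, w_new=0.5967


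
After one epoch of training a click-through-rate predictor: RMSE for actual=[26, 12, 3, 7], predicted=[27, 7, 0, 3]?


MSE = 51/4 = 12.75
RMSE = √(51/4) = 3.5707

3.5707


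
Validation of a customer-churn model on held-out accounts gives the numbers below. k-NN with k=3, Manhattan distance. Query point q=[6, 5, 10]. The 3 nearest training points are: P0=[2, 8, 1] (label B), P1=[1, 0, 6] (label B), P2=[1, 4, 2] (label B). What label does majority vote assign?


d(q,P0) = 16  (label B)
d(q,P1) = 14  (label B)
d(q,P2) = 14  (label B)
Votes: A=0, B=3
Majority → B

B


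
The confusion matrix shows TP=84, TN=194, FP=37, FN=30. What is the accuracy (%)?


Accuracy = (TP+TN)/(TP+TN+FP+FN)
= (84+194)/(345)
= 278/345 = 80.58%

80.58%


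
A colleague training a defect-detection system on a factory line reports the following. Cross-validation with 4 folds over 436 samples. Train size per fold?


Fold size = 436/4 = 109
Training per fold = 436 - 109 = 327

327


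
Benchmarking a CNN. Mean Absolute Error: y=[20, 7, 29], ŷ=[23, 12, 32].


Absolute errors: |20-23|=3, |7-12|=5, |29-32|=3
Sum = 11
MAE = 11/3 = 11/3

11/3


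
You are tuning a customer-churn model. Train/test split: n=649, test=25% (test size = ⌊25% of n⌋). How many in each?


Test = ⌊649·25/100⌋ = 162
Train = 649 - 162 = 487

Train: 487, Test: 162


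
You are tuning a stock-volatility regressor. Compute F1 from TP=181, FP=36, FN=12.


Precision = 181/217 = 0.8341
Recall = 181/193 = 0.9378
F1 = 2·P·R/(P+R) = 2·TP/(2·TP+FP+FN) = 362/(362+36+12) = 362/410 = 0.8829

0.8829


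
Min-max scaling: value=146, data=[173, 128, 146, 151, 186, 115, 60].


min=60, max=186
(146-60)/(186-60) = 86/126 = 0.6825

0.6825


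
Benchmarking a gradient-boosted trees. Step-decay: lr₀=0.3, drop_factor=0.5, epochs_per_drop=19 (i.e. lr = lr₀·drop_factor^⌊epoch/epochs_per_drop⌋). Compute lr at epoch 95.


n_drops = ⌊95/19⌋ = 5
lr = 0.3·0.5^5 = 0.3·0.03125 = 0.009375

0.009375


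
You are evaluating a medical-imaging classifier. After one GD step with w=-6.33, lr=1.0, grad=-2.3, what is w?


w_new = w - α·∇
= -6.33 - 1.0·-2.3
= -6.33 + 2.3
= -4.03

-4.03


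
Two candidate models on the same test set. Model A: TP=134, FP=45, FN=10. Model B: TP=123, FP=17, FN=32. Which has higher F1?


Model A: P=134/179=0.7486, R=134/144=0.9306, F1=2PR/(P+R)=2TP/(2TP+FP+FN)=268/323=0.8297
Model B: P=123/140=0.8786, R=123/155=0.7935, F1=2PR/(P+R)=2TP/(2TP+FP+FN)=246/295=0.8339
0.8297 < 0.8339 → Model B

Model B


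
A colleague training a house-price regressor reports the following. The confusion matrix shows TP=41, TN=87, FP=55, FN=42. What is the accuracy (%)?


Accuracy = (TP+TN)/(TP+TN+FP+FN)
= (41+87)/(225)
= 128/225 = 56.89%

56.89%


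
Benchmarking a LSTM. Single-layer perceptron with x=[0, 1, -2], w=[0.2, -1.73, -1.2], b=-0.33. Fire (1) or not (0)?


z = (0)·(0.2) + (1)·(-1.73) + (-2)·(-1.2) - 0.33
  = 0.34
step(z) = 1 (z≥0)

1


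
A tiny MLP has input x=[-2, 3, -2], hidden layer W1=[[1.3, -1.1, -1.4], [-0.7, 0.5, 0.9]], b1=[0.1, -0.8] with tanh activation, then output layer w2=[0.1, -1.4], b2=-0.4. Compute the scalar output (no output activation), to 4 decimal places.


z1[0] = (1.3)·(-2) + (-1.1)·(3) + (-1.4)·(-2) + 0.1 = -3.0
z1[1] = (-0.7)·(-2) + (0.5)·(3) + (0.9)·(-2) - 0.8 = 0.3
h = tanh(z1) = [-0.9951, 0.2913]
output = (0.1)·(-0.9951) + (-1.4)·(0.2913) - 0.4 = -0.9073

-0.9073


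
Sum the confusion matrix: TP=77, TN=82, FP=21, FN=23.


Total = TP + TN + FP + FN
= 77 + 82 + 21 + 23
= 203
(Predicted positive: 98, predicted negative: 105)

203


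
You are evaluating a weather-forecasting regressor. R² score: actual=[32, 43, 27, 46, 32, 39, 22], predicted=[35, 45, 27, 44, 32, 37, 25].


ȳ = 34.4286
SS_res = Σ(y-ŷ)² = 30
SS_tot = Σ(y-ȳ)² = 449.71
R² = 1 - SS_res/SS_tot = 1 - 0.0667 = 0.9333

0.9333


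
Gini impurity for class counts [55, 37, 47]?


Probabilities: [55/139, 37/139, 47/139] ≈ [0.3957, 0.2662, 0.3381]
Σpᵢ² = (3025 + 1369 + 2209)/139² = 6603/19321
Gini = 1 - Σpᵢ² = 1 - 6603/19321 = 0.6582

0.6582


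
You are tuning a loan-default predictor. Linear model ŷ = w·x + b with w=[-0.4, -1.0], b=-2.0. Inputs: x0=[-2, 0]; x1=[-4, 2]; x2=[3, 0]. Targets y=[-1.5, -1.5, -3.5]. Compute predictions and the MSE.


ŷ0 = (-0.4)·(-2) + (-1.0)·(0) - 2.0 = -1.2
ŷ1 = (-0.4)·(-4) + (-1.0)·(2) - 2.0 = -2.4
ŷ2 = (-0.4)·(3) + (-1.0)·(0) - 2.0 = -3.2
errors² = [0.09, 0.81, 0.09]
MSE = 0.9900/3 = 0.33

0.33


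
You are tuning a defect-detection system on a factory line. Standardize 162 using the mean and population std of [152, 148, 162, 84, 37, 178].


μ = 126.8333, σ = 49.734
z = (162 - 126.8333)/49.734 = 0.7071

0.7071


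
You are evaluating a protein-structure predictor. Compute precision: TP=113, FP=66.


Precision = TP/(TP+FP)
= 113/(113+66)
= 113/179 = 63.13%

63.13%


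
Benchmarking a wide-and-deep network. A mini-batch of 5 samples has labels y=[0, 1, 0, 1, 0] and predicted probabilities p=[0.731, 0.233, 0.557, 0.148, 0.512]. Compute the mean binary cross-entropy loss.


L[0] = -ln(1-0.731) = -ln(0.269) = 1.313
L[1] = -ln(0.233) = 1.4567
L[2] = -ln(1-0.557) = -ln(0.443) = 0.8142
L[3] = -ln(0.148) = 1.9105
L[4] = -ln(1-0.512) = -ln(0.488) = 0.7174
mean = (1.313 + 1.4567 + 0.8142 + 1.9105 + 0.7174)/5 = 1.2424

1.2424


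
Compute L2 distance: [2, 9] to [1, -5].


d = √((2-1)² + (9+ 5)²)
  = √(1 + 196)
  = √197 = 14.0357

14.0357


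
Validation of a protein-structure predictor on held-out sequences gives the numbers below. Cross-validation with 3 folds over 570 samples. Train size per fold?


Fold size = 570/3 = 190
Training per fold = 570 - 190 = 380

380


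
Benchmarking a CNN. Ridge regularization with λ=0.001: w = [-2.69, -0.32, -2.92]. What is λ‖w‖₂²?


‖w‖₂² = (-2.69)² + (-0.32)² + (-2.92)²
     = 7.2361 + 0.1024 + 8.5264
     = 15.8649
λ·‖w‖₂² = 0.001·15.8649 = 0.015865

0.015865


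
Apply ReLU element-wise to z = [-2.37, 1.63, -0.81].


ReLU(-2.37) = max(0, -2.37) = 0.0
ReLU(1.63) = max(0, 1.63) = 1.63
ReLU(-0.81) = max(0, -0.81) = 0.0
result = [0.0, 1.63, 0.0]

[0.0, 1.63, 0.0]


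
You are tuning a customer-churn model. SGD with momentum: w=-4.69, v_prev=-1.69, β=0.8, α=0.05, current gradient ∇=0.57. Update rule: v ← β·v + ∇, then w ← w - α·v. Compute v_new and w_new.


v_new = 0.8·-1.69 + 0.57 = -1.352 + 0.57 = -0.782
w_new = -4.69 - 0.05·-0.782 = -4.69 + 0.0391 = -4.6509

v_new=-0.782, w_new=-4.6509


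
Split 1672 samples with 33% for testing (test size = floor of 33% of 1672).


Test = ⌊1672·33/100⌋ = 551
Train = 1672 - 551 = 1121

Train: 1121, Test: 551


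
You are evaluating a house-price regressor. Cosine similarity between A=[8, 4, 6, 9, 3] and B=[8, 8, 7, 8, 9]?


A·B = 8·8 + 4·8 + 6·7 + 9·8 + 3·9 = 237
‖A‖ = √206 = 14.3527, ‖B‖ = √322 = 17.9444
cos = 237/(√206·√322) = 237/√66332 = 0.9202

0.9202


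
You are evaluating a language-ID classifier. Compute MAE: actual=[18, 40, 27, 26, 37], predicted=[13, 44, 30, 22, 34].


Absolute errors: |18-13|=5, |40-44|=4, |27-30|=3, |26-22|=4, |37-34|=3
Sum = 19
MAE = 19/5 = 19/5

19/5


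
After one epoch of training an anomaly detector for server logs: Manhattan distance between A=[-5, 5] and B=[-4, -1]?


d = |-5+ 4| + |5+ 1|
  = 1 + 6
  = 7

7


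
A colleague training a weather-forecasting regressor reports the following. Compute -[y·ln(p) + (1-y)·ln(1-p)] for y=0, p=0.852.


BCE = -[y·ln(p) + (1-y)·ln(1-p)]
= -0 - 1·ln(1-0.852)
= -ln(0.148) = 1.9105

1.9105


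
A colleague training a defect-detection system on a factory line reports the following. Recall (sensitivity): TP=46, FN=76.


Recall = TP/(TP+FN)
= 46/(46+76)
= 46/122 = 37.7%

37.7%


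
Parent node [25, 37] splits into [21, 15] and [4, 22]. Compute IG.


Parent = [25, 37], H_parent = 0.9728
H_left = 0.9799 (n=36), H_right = 0.6194 (n=26)
H_children = (36/62)·0.9799 + (26/62)·0.6194 = 0.8287
IG = 0.9728 - 0.8287 = 0.1441

0.1441


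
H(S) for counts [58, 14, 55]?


Probabilities: [58/127, 14/127, 55/127] ≈ [0.4567, 0.1102, 0.4331]
H = -((58/127)·log₂(58/127) + (14/127)·log₂(14/127) + (55/127)·log₂(55/127))
  = 1.3899 bits

1.3899 bits


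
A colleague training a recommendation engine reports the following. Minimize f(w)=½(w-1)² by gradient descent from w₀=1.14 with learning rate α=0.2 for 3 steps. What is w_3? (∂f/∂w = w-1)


step 1: grad = 1.14-1 = 0.14; w = 1.14 - 0.2·(0.14) = 1.112
step 2: grad = 1.112-1 = 0.112; w = 1.112 - 0.2·(0.112) = 1.0896
step 3: grad = 1.0896-1 = 0.0896; w = 1.0896 - 0.2·(0.0896) = 1.07168

1.07168


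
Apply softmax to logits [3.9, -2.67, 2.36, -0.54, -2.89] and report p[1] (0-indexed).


Exponentials: e^3.9=49.4024, e^-2.67=0.0693, e^2.36=10.591, e^-0.54=0.5827, e^-2.89=0.0556
Sum = 60.701
Softmax = [0.8139, 0.0011, 0.1745, 0.0096, 0.0009]
p[1] = 0.0693/60.701 = 0.0011

0.0011


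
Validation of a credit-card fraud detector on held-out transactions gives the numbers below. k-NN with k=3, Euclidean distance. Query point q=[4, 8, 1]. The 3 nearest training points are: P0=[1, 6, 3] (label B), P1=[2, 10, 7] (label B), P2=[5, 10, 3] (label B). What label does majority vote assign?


d(q,P0) = 4.1231  (label B)
d(q,P1) = 6.6332  (label B)
d(q,P2) = 3.0  (label B)
Votes: A=0, B=3
Majority → B

B


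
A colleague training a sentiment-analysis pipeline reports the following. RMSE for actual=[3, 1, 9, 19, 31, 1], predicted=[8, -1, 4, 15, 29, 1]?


MSE = 74/6 = 12.3333
RMSE = √(74/6) = 3.5119

3.5119


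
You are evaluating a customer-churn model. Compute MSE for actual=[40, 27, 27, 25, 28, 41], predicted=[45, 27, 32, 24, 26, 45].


Squared errors: (40-45)²=25, (27-27)²=0, (27-32)²=25, (25-24)²=1, (28-26)²=4, (41-45)²=16
Sum = 71
MSE = 71/6 = 71/6

71/6


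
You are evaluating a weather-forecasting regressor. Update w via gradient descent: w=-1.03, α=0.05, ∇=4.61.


w_new = w - α·∇
= -1.03 - 0.05·4.61
= -1.03 - 0.2305
= -1.2605

-1.2605


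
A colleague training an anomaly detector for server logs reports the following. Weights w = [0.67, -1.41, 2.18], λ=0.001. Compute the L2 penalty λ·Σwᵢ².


‖w‖₂² = (0.67)² + (-1.41)² + (2.18)²
     = 0.4489 + 1.9881 + 4.7524
     = 7.1894
λ·‖w‖₂² = 0.001·7.1894 = 0.007189

0.007189


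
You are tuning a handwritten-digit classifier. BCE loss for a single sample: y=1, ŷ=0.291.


BCE = -[y·ln(p) + (1-y)·ln(1-p)]
= -1·ln(0.291) - 0
= -ln(0.291) = 1.2344

1.2344


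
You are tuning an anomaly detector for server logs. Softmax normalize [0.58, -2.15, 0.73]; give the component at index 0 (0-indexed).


Exponentials: e^0.58=1.786, e^-2.15=0.1165, e^0.73=2.0751
Sum = 3.9776
Softmax = [0.449, 0.0293, 0.5217]
p[0] = 1.786/3.9776 = 0.449

0.449


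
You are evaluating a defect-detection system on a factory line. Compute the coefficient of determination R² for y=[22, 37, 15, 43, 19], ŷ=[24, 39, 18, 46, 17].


ȳ = 27.2
SS_res = Σ(y-ŷ)² = 30
SS_tot = Σ(y-ȳ)² = 588.8
R² = 1 - SS_res/SS_tot = 1 - 0.051 = 0.949

0.949


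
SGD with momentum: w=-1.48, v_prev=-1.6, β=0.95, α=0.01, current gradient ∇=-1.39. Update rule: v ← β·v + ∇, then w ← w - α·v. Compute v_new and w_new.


v_new = 0.95·-1.6 - 1.39 = -1.52 - 1.39 = -2.91
w_new = -1.48 - 0.01·-2.91 = -1.48 + 0.0291 = -1.4509

v_new=-2.91, w_new=-1.4509


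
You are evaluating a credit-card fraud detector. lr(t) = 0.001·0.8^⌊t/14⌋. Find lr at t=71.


n_drops = ⌊71/14⌋ = 5
lr = 0.001·0.8^5 = 0.001·0.32768 = 0.00032768

0.00032768


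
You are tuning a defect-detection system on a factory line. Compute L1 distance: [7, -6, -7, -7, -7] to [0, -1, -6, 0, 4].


d = |7-0| + |-6+ 1| + |-7+ 6| + |-7-0| + |-7-4|
  = 7 + 5 + 1 + 7 + 11
  = 31

31


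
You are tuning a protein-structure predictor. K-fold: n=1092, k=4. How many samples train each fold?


Fold size = 1092/4 = 273
Training per fold = 1092 - 273 = 819

819


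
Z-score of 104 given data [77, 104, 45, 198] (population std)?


μ = 106, σ = 57.0745
z = (104 - 106)/57.0745 = -0.035

-0.035


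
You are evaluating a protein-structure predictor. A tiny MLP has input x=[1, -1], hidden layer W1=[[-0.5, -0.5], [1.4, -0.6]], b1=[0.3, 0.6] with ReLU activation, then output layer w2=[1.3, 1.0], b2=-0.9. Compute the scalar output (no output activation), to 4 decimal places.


z1[0] = (-0.5)·(1) + (-0.5)·(-1) + 0.3 = 0.3
z1[1] = (1.4)·(1) + (-0.6)·(-1) + 0.6 = 2.6
h = ReLU(z1) = [0.3, 2.6]
output = (1.3)·(0.3) + (1.0)·(2.6) - 0.9 = 2.09

2.09


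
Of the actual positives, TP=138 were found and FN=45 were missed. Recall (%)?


Recall = TP/(TP+FN)
= 138/(138+45)
= 138/183 = 75.41%

75.41%


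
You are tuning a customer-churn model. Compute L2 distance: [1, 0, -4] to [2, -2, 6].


d = √((1-2)² + (0+ 2)² + (-4-6)²)
  = √(1 + 4 + 100)
  = √105 = 10.247

10.247


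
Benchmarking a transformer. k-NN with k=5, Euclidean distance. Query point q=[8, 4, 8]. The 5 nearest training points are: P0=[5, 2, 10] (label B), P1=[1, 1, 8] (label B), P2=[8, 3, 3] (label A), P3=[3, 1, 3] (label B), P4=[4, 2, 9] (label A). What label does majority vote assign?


d(q,P0) = 4.1231  (label B)
d(q,P1) = 7.6158  (label B)
d(q,P2) = 5.099  (label A)
d(q,P3) = 7.6811  (label B)
d(q,P4) = 4.5826  (label A)
Votes: A=2, B=3
Majority → B

B


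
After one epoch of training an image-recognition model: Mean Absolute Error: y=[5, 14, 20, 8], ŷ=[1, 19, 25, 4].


Absolute errors: |5-1|=4, |14-19|=5, |20-25|=5, |8-4|=4
Sum = 18
MAE = 18/4 = 9/2

9/2


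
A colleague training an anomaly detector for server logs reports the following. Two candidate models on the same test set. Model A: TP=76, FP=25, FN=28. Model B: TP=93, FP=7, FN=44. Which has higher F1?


Model A: P=76/101=0.7525, R=76/104=0.7308, F1=2PR/(P+R)=2TP/(2TP+FP+FN)=152/205=0.7415
Model B: P=93/100=0.93, R=93/137=0.6788, F1=2PR/(P+R)=2TP/(2TP+FP+FN)=186/237=0.7848
0.7415 < 0.7848 → Model B

Model B


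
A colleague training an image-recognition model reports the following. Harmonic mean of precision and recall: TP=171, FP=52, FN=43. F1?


Precision = 171/223 = 0.7668
Recall = 171/214 = 0.7991
F1 = 2·P·R/(P+R) = 2·TP/(2·TP+FP+FN) = 342/(342+52+43) = 342/437 = 0.7826

0.7826


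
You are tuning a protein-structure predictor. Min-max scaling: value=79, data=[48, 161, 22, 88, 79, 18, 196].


min=18, max=196
(79-18)/(196-18) = 61/178 = 0.3427

0.3427


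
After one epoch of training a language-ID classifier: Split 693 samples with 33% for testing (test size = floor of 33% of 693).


Test = ⌊693·33/100⌋ = 228
Train = 693 - 228 = 465

Train: 465, Test: 228


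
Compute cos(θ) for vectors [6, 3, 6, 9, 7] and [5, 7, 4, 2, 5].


A·B = 6·5 + 3·7 + 6·4 + 9·2 + 7·5 = 128
‖A‖ = √211 = 14.5258, ‖B‖ = √119 = 10.9087
cos = 128/(√211·√119) = 128/√25109 = 0.8078

0.8078


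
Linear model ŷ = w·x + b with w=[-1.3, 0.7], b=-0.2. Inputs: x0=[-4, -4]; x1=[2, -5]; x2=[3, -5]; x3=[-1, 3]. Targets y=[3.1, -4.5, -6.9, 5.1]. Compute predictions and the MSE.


ŷ0 = (-1.3)·(-4) + (0.7)·(-4) - 0.2 = 2.2
ŷ1 = (-1.3)·(2) + (0.7)·(-5) - 0.2 = -6.3
ŷ2 = (-1.3)·(3) + (0.7)·(-5) - 0.2 = -7.6
ŷ3 = (-1.3)·(-1) + (0.7)·(3) - 0.2 = 3.2
errors² = [0.81, 3.24, 0.49, 3.61]
MSE = 8.1500/4 = 2.0375

2.0375


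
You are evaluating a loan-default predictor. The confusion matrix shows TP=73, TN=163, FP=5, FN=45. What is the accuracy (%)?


Accuracy = (TP+TN)/(TP+TN+FP+FN)
= (73+163)/(286)
= 236/286 = 82.52%

82.52%


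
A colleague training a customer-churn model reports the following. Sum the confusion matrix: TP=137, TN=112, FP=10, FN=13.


Total = TP + TN + FP + FN
= 137 + 112 + 10 + 13
= 272
(Predicted positive: 147, predicted negative: 125)

272


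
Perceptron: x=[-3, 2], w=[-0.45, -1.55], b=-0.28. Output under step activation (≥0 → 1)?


z = (-3)·(-0.45) + (2)·(-1.55) - 0.28
  = -2.03
step(z) = 0 (z<0)

0


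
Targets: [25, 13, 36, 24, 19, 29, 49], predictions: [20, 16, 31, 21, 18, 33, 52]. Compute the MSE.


Squared errors: (25-20)²=25, (13-16)²=9, (36-31)²=25, (24-21)²=9, (19-18)²=1, (29-33)²=16, (49-52)²=9
Sum = 94
MSE = 94/7 = 94/7

94/7


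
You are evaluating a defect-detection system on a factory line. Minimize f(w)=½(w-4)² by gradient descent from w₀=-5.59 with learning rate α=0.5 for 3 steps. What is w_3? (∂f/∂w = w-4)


step 1: grad = -5.59-4 = -9.59; w = -5.59 - 0.5·(-9.59) = -0.795
step 2: grad = -0.795-4 = -4.795; w = -0.795 - 0.5·(-4.795) = 1.6025
step 3: grad = 1.6025-4 = -2.3975; w = 1.6025 - 0.5·(-2.3975) = 2.80125

2.80125


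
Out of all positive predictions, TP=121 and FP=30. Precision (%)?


Precision = TP/(TP+FP)
= 121/(121+30)
= 121/151 = 80.13%

80.13%


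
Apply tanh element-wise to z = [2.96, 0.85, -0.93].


tanh(2.96) = 0.9946
tanh(0.85) = 0.6911
tanh(-0.93) = -0.7306
result = [0.9946, 0.6911, -0.7306]

[0.9946, 0.6911, -0.7306]


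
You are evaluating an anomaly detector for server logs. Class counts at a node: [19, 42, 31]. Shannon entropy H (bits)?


Probabilities: [19/92, 42/92, 31/92] ≈ [0.2065, 0.4565, 0.337]
H = -((19/92)·log₂(19/92) + (42/92)·log₂(42/92) + (31/92)·log₂(31/92))
  = 1.5152 bits

1.5152 bits


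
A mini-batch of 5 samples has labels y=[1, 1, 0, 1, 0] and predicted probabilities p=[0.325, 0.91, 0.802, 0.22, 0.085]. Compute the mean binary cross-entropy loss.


L[0] = -ln(0.325) = 1.1239
L[1] = -ln(0.91) = 0.0943
L[2] = -ln(1-0.802) = -ln(0.198) = 1.6195
L[3] = -ln(0.22) = 1.5141
L[4] = -ln(1-0.085) = -ln(0.915) = 0.0888
mean = (1.1239 + 0.0943 + 1.6195 + 1.5141 + 0.0888)/5 = 0.8881

0.8881


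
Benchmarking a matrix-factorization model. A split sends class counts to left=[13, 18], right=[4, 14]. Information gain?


Parent = [17, 32], H_parent = 0.9313
H_left = 0.9812 (n=31), H_right = 0.7642 (n=18)
H_children = (31/49)·0.9812 + (18/49)·0.7642 = 0.9015
IG = 0.9313 - 0.9015 = 0.0298

0.0298


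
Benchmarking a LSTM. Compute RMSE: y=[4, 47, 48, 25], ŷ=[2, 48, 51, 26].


MSE = 15/4 = 3.75
RMSE = √(15/4) = 1.9365

1.9365


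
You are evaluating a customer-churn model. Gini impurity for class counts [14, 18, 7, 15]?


Probabilities: [14/54, 18/54, 7/54, 15/54] ≈ [0.2593, 0.3333, 0.1296, 0.2778]
Σpᵢ² = (196 + 324 + 49 + 225)/54² = 794/2916
Gini = 1 - Σpᵢ² = 1 - 794/2916 = 0.7277

0.7277


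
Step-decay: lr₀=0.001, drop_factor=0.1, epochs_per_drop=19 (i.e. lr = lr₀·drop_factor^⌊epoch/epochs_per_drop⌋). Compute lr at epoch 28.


n_drops = ⌊28/19⌋ = 1
lr = 0.001·0.1^1 = 0.001·0.1 = 0.0001

0.0001


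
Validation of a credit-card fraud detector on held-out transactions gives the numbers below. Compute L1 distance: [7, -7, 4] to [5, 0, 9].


d = |7-5| + |-7-0| + |4-9|
  = 2 + 7 + 5
  = 14

14
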